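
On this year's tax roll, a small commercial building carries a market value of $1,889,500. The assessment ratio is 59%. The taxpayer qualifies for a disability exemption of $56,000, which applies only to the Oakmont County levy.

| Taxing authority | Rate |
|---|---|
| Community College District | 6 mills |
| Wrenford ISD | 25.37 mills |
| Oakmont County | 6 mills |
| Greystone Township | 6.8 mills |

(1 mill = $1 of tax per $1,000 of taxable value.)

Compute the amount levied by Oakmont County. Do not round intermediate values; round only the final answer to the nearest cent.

Assessed value = $1,889,500 × 0.59 = $1,114,805
Oakmont County taxable value = $1,114,805 − $56,000 = $1,058,805
Oakmont County levy = $1,058,805 × 0.006 = $6,352.83

$6,352.83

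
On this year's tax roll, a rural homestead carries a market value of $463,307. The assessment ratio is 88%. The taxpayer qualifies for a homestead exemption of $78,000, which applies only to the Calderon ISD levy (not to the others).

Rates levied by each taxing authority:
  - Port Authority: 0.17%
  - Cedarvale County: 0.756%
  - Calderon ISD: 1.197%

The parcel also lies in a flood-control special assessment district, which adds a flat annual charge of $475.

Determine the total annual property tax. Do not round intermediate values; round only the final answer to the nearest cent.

Assessed value = $463,307 × 0.88 = $407,710.16
Port Authority: $407,710.16 × 0.0017 = $693.107272
Cedarvale County: $407,710.16 × 0.00756 = $3,082.2888096
Calderon ISD: ($407,710.16 − $78,000) × 0.01197 = $329,710.16 × 0.01197 = $3,946.6306152
Levies subtotal = $7,722.0266968
Total = $7,722.0266968 + $475 = $8,197.0266968

$8,197.03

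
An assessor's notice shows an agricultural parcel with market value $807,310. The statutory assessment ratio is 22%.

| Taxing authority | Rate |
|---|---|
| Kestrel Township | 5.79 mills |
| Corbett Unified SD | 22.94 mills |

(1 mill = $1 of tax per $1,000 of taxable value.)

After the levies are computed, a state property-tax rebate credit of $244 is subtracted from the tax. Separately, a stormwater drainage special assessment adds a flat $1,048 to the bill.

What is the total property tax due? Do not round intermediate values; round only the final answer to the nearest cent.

Assessed value = $807,310 × 0.22 = $177,608.2
Kestrel Township: $177,608.2 × 0.00579 = $1,028.351478
Corbett Unified SD: $177,608.2 × 0.02294 = $4,074.332108
Levies subtotal = $5,102.683586
After credit = $5,102.683586 − $244 = $4,858.683586
Total = $4,858.683586 + $1,048 = $5,906.683586

$5,906.68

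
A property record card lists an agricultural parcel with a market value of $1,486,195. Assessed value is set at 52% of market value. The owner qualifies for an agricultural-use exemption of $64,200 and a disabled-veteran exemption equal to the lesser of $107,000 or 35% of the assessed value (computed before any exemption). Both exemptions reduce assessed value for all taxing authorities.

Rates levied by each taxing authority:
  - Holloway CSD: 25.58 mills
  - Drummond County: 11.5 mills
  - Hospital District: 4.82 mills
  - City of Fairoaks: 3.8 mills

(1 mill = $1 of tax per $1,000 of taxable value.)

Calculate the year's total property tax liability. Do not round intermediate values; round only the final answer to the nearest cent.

$27,494.10

Assessed value = $1,486,195 × 0.52 = $772,821.4
Disabled-veteran exemption = min($107,000, 35% × $772,821.4) = min($107,000, $270,487.49) = $107,000 (dollar cap binds)
Taxable value = $772,821.4 − $64,200 − $107,000 = $601,621.4
Holloway CSD: $601,621.4 × 0.02558 = $15,389.475412
Drummond County: $601,621.4 × 0.0115 = $6,918.6461
Hospital District: $601,621.4 × 0.00482 = $2,899.815148
City of Fairoaks: $601,621.4 × 0.0038 = $2,286.16132
Total = $27,494.09798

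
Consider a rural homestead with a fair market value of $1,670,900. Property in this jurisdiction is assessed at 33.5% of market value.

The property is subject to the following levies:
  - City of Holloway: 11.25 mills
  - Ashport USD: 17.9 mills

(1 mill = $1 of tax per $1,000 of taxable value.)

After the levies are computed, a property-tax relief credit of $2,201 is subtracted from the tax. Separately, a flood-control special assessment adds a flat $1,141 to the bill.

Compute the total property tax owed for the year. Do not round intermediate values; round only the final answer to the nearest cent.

$15,256.76

Assessed value = $1,670,900 × 0.335 = $559,751.5
City of Holloway: $559,751.5 × 0.01125 = $6,297.204375
Ashport USD: $559,751.5 × 0.0179 = $10,019.55185
Levies subtotal = $16,316.756225
After credit = $16,316.756225 − $2,201 = $14,115.756225
Total = $14,115.756225 + $1,141 = $15,256.756225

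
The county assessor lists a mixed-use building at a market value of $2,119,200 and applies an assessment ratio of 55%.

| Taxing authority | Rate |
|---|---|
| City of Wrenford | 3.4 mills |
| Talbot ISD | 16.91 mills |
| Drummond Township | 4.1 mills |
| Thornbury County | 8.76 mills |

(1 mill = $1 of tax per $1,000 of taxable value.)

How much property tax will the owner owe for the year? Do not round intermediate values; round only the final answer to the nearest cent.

$38,661.63

Assessed value = $2,119,200 × 0.55 = $1,165,560
City of Wrenford: $1,165,560 × 0.0034 = $3,962.904
Talbot ISD: $1,165,560 × 0.01691 = $19,709.6196
Drummond Township: $1,165,560 × 0.0041 = $4,778.796
Thornbury County: $1,165,560 × 0.00876 = $10,210.3056
Total = $3,962.904 + $19,709.6196 + $4,778.796 + $10,210.3056 = $38,661.6252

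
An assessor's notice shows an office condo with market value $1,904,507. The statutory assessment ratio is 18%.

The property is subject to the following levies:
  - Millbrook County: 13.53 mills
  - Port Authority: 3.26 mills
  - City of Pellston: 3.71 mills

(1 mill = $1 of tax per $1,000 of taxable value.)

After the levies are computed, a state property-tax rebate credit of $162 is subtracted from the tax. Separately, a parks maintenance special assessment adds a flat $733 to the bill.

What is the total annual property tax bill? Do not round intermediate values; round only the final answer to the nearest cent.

$7,598.63

Assessed value = $1,904,507 × 0.18 = $342,811.26
Millbrook County: $342,811.26 × 0.01353 = $4,638.2363478
Port Authority: $342,811.26 × 0.00326 = $1,117.5647076
City of Pellston: $342,811.26 × 0.00371 = $1,271.8297746
Levies subtotal = $7,027.63083
After credit = $7,027.63083 − $162 = $6,865.63083
Total = $6,865.63083 + $733 = $7,598.63083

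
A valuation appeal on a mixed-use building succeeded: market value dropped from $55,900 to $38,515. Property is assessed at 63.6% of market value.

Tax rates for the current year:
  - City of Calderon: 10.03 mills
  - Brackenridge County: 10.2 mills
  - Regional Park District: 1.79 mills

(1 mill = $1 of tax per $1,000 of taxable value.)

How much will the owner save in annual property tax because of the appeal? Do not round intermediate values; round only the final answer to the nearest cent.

Old assessed value = $55,900 × 0.636 = $35,552.4
New assessed value = $38,515 × 0.636 = $24,495.54
Combined rate = 0.01003 + 0.0102 + 0.00179 = 0.02202
Old tax = $35,552.4 × 0.02202 = $782.863848
New tax = $24,495.54 × 0.02202 = $539.3917908
Reduction = $782.863848 − $539.3917908 = $243.4720572

$243.47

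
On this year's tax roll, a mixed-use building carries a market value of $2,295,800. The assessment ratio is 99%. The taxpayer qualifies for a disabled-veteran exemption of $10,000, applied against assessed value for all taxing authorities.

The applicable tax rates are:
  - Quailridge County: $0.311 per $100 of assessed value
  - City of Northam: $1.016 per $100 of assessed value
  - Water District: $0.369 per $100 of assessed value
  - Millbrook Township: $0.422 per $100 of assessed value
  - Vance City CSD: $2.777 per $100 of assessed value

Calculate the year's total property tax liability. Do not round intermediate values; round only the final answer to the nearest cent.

Assessed value = $2,295,800 × 0.99 = $2,272,842
Taxable value = $2,272,842 − $10,000 = $2,262,842
Quailridge County: $2,262,842 × 0.00311 = $7,037.43862
City of Northam: $2,262,842 × 0.01016 = $22,990.47472
Water District: $2,262,842 × 0.00369 = $8,349.88698
Millbrook Township: $2,262,842 × 0.00422 = $9,549.19324
Vance City CSD: $2,262,842 × 0.02777 = $62,839.12234
Total = $7,037.43862 + $22,990.47472 + $8,349.88698 + $9,549.19324 + $62,839.12234 = $110,766.1159

$110,766.12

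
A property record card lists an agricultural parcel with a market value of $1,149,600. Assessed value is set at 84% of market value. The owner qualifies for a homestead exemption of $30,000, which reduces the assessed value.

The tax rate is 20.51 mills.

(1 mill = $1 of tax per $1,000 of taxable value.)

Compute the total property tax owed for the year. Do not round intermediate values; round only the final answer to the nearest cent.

$19,190.47

Assessed value = $1,149,600 × 0.84 = $965,664
Taxable value = $965,664 − $30,000 = $935,664
Tax = $935,664 × 0.02051 = $19,190.46864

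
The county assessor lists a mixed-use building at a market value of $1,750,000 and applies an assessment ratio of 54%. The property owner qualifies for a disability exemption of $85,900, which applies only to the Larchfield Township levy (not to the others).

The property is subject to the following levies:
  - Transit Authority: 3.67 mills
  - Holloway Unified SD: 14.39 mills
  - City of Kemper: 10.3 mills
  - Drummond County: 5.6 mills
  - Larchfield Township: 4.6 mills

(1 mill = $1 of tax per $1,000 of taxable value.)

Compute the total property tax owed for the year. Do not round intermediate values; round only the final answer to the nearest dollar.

$36,044

Assessed value = $1,750,000 × 0.54 = $945,000
Transit Authority: $945,000 × 0.00367 = $3,468.15
Holloway Unified SD: $945,000 × 0.01439 = $13,598.55
City of Kemper: $945,000 × 0.0103 = $9,733.5
Drummond County: $945,000 × 0.0056 = $5,292
Larchfield Township: ($945,000 − $85,900) × 0.0046 = $859,100 × 0.0046 = $3,951.86
Total = $36,044.06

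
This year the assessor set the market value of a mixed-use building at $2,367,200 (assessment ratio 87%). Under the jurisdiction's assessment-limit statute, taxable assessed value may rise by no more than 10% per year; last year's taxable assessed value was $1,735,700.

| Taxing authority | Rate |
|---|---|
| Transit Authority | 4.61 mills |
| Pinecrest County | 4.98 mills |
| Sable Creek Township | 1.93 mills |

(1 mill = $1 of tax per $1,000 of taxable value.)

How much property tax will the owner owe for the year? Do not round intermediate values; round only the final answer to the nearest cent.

Uncapped assessed value = $2,367,200 × 0.87 = $2,059,464
Cap limit = $1,735,700 × 1.1 = $1,909,270
Taxable assessed value = min($2,059,464, $1,909,270) = $1,909,270 (cap binds)
Transit Authority: $1,909,270 × 0.00461 = $8,801.7347
Pinecrest County: $1,909,270 × 0.00498 = $9,508.1646
Sable Creek Township: $1,909,270 × 0.00193 = $3,684.8911
Total = $21,994.7904

$21,994.79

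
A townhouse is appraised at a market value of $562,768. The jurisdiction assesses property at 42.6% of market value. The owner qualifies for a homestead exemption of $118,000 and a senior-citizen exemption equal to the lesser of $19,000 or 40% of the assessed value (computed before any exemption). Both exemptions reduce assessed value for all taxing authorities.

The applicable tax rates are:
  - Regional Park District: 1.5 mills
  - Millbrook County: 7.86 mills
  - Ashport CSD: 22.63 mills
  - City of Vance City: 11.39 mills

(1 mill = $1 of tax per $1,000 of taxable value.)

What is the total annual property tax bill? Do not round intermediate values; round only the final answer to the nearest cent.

Assessed value = $562,768 × 0.426 = $239,739.168
Senior-citizen exemption = min($19,000, 40% × $239,739.168) = min($19,000, $95,895.6672) = $19,000 (dollar cap binds)
Taxable value = $239,739.168 − $118,000 − $19,000 = $102,739.168
Regional Park District: $102,739.168 × 0.0015 = $154.108752
Millbrook County: $102,739.168 × 0.00786 = $807.52986048
Ashport CSD: $102,739.168 × 0.02263 = $2,324.98737184
City of Vance City: $102,739.168 × 0.01139 = $1,170.19912352
Total = $4,456.82510784

$4,456.83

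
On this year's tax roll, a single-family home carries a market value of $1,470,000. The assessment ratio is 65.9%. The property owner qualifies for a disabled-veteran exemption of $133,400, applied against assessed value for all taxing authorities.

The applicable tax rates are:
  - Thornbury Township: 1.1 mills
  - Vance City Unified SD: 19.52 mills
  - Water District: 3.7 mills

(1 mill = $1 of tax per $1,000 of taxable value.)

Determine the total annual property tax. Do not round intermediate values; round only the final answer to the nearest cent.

$20,315.23

Assessed value = $1,470,000 × 0.659 = $968,730
Taxable value = $968,730 − $133,400 = $835,330
Thornbury Township: $835,330 × 0.0011 = $918.863
Vance City Unified SD: $835,330 × 0.01952 = $16,305.6416
Water District: $835,330 × 0.0037 = $3,090.721
Total = $918.863 + $16,305.6416 + $3,090.721 = $20,315.2256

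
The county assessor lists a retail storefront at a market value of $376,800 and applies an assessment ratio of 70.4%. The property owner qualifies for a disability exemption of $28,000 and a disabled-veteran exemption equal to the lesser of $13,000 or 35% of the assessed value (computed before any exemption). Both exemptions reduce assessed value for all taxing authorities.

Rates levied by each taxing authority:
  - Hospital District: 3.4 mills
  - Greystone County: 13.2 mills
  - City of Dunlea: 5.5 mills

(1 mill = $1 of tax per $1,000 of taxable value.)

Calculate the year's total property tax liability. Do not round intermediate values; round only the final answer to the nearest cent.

Assessed value = $376,800 × 0.704 = $265,267.2
Disabled-veteran exemption = min($13,000, 35% × $265,267.2) = min($13,000, $92,843.52) = $13,000 (dollar cap binds)
Taxable value = $265,267.2 − $28,000 − $13,000 = $224,267.2
Hospital District: $224,267.2 × 0.0034 = $762.50848
Greystone County: $224,267.2 × 0.0132 = $2,960.32704
City of Dunlea: $224,267.2 × 0.0055 = $1,233.4696
Total = $4,956.30512

$4,956.31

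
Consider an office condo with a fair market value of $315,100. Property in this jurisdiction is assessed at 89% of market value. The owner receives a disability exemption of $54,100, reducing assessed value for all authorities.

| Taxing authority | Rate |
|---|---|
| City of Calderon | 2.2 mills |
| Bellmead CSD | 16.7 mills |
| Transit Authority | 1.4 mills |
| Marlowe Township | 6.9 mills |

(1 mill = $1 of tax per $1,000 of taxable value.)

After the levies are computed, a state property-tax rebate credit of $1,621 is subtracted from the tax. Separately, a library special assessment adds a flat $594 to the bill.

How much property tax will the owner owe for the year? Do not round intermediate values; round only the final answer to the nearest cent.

Assessed value = $315,100 × 0.89 = $280,439
Taxable value = $280,439 − $54,100 = $226,339
City of Calderon: $226,339 × 0.0022 = $497.9458
Bellmead CSD: $226,339 × 0.0167 = $3,779.8613
Transit Authority: $226,339 × 0.0014 = $316.8746
Marlowe Township: $226,339 × 0.0069 = $1,561.7391
Levies subtotal = $6,156.4208
After credit = $6,156.4208 − $1,621 = $4,535.4208
Total = $4,535.4208 + $594 = $5,129.4208

$5,129.42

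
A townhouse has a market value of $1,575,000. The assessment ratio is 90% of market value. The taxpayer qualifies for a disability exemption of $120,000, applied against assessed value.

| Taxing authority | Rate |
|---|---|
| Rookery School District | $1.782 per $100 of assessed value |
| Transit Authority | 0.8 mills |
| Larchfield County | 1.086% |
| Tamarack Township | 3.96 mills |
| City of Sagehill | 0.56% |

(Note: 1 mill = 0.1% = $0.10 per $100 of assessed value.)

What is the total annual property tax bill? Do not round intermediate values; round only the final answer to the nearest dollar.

$50,654

Assessed value = $1,575,000 × 0.9 = $1,417,500
Taxable value = $1,417,500 − $120,000 = $1,297,500
Rookery School District: $1,297,500 × 0.01782 = $23,121.45
Transit Authority: $1,297,500 × 0.0008 = $1,038
Larchfield County: $1,297,500 × 0.01086 = $14,090.85
Tamarack Township: $1,297,500 × 0.00396 = $5,138.1
City of Sagehill: $1,297,500 × 0.0056 = $7,266
Total = $50,654.4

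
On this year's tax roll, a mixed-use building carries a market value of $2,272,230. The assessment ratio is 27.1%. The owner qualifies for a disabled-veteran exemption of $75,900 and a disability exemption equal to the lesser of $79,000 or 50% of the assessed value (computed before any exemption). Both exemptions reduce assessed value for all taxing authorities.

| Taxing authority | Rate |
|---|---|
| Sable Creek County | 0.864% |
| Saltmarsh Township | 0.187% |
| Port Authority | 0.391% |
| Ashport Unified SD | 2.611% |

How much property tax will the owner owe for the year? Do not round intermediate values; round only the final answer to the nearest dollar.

Assessed value = $2,272,230 × 0.271 = $615,774.33
Disability exemption = min($79,000, 50% × $615,774.33) = min($79,000, $307,887.165) = $79,000 (dollar cap binds)
Taxable value = $615,774.33 − $75,900 − $79,000 = $460,874.33
Sable Creek County: $460,874.33 × 0.00864 = $3,981.9542112
Saltmarsh Township: $460,874.33 × 0.00187 = $861.8349971
Port Authority: $460,874.33 × 0.00391 = $1,802.0186303
Ashport Unified SD: $460,874.33 × 0.02611 = $12,033.4287563
Total = $18,679.2365949

$18,679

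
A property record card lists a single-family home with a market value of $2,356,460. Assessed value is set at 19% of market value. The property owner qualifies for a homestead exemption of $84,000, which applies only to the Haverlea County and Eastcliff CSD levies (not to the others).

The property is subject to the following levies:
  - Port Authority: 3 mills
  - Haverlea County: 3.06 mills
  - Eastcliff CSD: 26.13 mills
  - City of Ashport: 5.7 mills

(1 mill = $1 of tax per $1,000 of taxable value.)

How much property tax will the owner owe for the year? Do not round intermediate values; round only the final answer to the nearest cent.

Assessed value = $2,356,460 × 0.19 = $447,727.4
Port Authority: $447,727.4 × 0.003 = $1,343.1822
Haverlea County: ($447,727.4 − $84,000) × 0.00306 = $363,727.4 × 0.00306 = $1,113.005844
Eastcliff CSD: ($447,727.4 − $84,000) × 0.02613 = $363,727.4 × 0.02613 = $9,504.196962
City of Ashport: $447,727.4 × 0.0057 = $2,552.04618
Total = $14,512.431186

$14,512.43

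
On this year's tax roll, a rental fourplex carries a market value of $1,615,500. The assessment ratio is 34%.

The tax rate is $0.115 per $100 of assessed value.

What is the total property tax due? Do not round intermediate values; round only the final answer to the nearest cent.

Assessed value = $1,615,500 × 0.34 = $549,270
Tax = $549,270 × 0.00115 = $631.6605

$631.66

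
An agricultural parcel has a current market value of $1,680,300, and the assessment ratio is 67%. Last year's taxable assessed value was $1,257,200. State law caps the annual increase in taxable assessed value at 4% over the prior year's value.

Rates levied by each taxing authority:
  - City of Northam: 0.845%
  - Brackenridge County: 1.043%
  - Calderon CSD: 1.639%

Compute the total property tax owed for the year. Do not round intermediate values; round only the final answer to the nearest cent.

Uncapped assessed value = $1,680,300 × 0.67 = $1,125,801
Cap limit = $1,257,200 × 1.04 = $1,307,488
Taxable assessed value = min($1,125,801, $1,307,488) = $1,125,801 (cap does not bind)
City of Northam: $1,125,801 × 0.00845 = $9,513.01845
Brackenridge County: $1,125,801 × 0.01043 = $11,742.10443
Calderon CSD: $1,125,801 × 0.01639 = $18,451.87839
Total = $39,707.00127

$39,707.00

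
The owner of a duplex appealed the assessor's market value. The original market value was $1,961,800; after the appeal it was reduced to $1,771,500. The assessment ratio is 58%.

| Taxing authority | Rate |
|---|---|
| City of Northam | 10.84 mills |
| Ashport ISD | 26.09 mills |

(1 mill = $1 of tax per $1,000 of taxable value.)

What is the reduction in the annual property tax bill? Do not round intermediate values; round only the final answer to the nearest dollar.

$4,076

Old assessed value = $1,961,800 × 0.58 = $1,137,844
New assessed value = $1,771,500 × 0.58 = $1,027,470
Combined rate = 0.01084 + 0.02609 = 0.03693
Old tax = $1,137,844 × 0.03693 = $42,020.57892
New tax = $1,027,470 × 0.03693 = $37,944.4671
Reduction = $42,020.57892 − $37,944.4671 = $4,076.11182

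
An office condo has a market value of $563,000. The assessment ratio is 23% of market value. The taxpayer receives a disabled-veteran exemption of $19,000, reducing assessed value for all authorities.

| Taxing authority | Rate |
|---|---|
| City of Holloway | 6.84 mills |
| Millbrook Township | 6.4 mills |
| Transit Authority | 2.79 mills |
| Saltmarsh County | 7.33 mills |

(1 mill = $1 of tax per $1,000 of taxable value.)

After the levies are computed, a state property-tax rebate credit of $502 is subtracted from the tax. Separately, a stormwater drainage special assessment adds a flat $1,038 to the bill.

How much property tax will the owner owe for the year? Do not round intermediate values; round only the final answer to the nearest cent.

Assessed value = $563,000 × 0.23 = $129,490
Taxable value = $129,490 − $19,000 = $110,490
City of Holloway: $110,490 × 0.00684 = $755.7516
Millbrook Township: $110,490 × 0.0064 = $707.136
Transit Authority: $110,490 × 0.00279 = $308.2671
Saltmarsh County: $110,490 × 0.00733 = $809.8917
Levies subtotal = $2,581.0464
After credit = $2,581.0464 − $502 = $2,079.0464
Total = $2,079.0464 + $1,038 = $3,117.0464

$3,117.05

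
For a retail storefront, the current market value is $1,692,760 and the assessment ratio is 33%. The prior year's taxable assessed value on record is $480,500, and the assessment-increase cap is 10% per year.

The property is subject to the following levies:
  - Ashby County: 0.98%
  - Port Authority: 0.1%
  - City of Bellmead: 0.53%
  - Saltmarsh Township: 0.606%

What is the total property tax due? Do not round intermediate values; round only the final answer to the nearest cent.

Uncapped assessed value = $1,692,760 × 0.33 = $558,610.8
Cap limit = $480,500 × 1.1 = $528,550
Taxable assessed value = min($558,610.8, $528,550) = $528,550 (cap binds)
Ashby County: $528,550 × 0.0098 = $5,179.79
Port Authority: $528,550 × 0.001 = $528.55
City of Bellmead: $528,550 × 0.0053 = $2,801.315
Saltmarsh Township: $528,550 × 0.00606 = $3,203.013
Total = $11,712.668

$11,712.67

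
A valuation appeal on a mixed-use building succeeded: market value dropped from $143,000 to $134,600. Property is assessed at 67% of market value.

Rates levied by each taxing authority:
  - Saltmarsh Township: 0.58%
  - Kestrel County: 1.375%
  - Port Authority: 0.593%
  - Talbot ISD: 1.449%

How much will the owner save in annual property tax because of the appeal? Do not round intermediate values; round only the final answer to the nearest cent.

$224.95

Old assessed value = $143,000 × 0.67 = $95,810
New assessed value = $134,600 × 0.67 = $90,182
Combined rate = 0.0058 + 0.01375 + 0.00593 + 0.01449 = 0.03997
Old tax = $95,810 × 0.03997 = $3,829.5257
New tax = $90,182 × 0.03997 = $3,604.57454
Reduction = $3,829.5257 − $3,604.57454 = $224.95116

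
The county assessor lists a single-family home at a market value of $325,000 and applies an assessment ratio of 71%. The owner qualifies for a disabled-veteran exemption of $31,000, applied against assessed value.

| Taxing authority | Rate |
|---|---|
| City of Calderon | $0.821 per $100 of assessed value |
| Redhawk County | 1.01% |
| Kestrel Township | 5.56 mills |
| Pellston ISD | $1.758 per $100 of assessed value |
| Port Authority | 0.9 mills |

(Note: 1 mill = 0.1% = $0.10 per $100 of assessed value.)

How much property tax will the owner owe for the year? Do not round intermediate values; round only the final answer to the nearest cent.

Assessed value = $325,000 × 0.71 = $230,750
Taxable value = $230,750 − $31,000 = $199,750
City of Calderon: $199,750 × 0.00821 = $1,639.9475
Redhawk County: $199,750 × 0.0101 = $2,017.475
Kestrel Township: $199,750 × 0.00556 = $1,110.61
Pellston ISD: $199,750 × 0.01758 = $3,511.605
Port Authority: $199,750 × 0.0009 = $179.775
Total = $8,459.4125

$8,459.41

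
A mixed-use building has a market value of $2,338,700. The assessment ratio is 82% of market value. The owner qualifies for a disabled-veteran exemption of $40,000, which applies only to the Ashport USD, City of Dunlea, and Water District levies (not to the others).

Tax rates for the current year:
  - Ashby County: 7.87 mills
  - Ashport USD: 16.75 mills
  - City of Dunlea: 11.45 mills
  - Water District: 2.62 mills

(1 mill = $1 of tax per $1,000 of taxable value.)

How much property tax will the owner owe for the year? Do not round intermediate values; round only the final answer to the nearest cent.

Assessed value = $2,338,700 × 0.82 = $1,917,734
Ashby County: $1,917,734 × 0.00787 = $15,092.56658
Ashport USD: ($1,917,734 − $40,000) × 0.01675 = $1,877,734 × 0.01675 = $31,452.0445
City of Dunlea: ($1,917,734 − $40,000) × 0.01145 = $1,877,734 × 0.01145 = $21,500.0543
Water District: ($1,917,734 − $40,000) × 0.00262 = $1,877,734 × 0.00262 = $4,919.66308
Total = $72,964.32846

$72,964.33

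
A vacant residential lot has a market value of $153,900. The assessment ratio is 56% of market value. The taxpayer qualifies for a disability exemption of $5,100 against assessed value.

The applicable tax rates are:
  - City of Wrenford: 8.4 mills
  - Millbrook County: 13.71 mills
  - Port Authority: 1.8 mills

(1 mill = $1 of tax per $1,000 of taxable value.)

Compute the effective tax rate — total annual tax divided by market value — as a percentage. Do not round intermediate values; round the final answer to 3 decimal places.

Assessed value = $153,900 × 0.56 = $86,184
Taxable value = $86,184 − $5,100 = $81,084
City of Wrenford: $81,084 × 0.0084 = $681.1056
Millbrook County: $81,084 × 0.01371 = $1,111.66164
Port Authority: $81,084 × 0.0018 = $145.9512
Total tax = $1,938.71844
Effective rate = $1,938.71844 ÷ $153,900 = 1.260% of market value

1.260%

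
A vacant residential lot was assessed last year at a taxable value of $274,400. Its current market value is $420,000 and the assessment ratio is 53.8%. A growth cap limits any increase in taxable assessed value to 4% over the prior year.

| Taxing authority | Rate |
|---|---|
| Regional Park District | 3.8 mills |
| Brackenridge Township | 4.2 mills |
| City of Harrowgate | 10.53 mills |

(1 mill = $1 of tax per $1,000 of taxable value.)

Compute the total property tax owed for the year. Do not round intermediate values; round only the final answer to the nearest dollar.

$4,187

Uncapped assessed value = $420,000 × 0.538 = $225,960
Cap limit = $274,400 × 1.04 = $285,376
Taxable assessed value = min($225,960, $285,376) = $225,960 (cap does not bind)
Regional Park District: $225,960 × 0.0038 = $858.648
Brackenridge Township: $225,960 × 0.0042 = $949.032
City of Harrowgate: $225,960 × 0.01053 = $2,379.3588
Total = $4,187.0388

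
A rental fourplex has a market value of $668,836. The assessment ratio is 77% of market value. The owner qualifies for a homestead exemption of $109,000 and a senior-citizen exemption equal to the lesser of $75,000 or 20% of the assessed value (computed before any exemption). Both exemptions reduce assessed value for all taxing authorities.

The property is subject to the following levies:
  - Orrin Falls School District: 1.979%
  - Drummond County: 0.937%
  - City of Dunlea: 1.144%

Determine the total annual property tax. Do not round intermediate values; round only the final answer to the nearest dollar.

$13,439

Assessed value = $668,836 × 0.77 = $515,003.72
Senior-citizen exemption = min($75,000, 20% × $515,003.72) = min($75,000, $103,000.744) = $75,000 (dollar cap binds)
Taxable value = $515,003.72 − $109,000 − $75,000 = $331,003.72
Orrin Falls School District: $331,003.72 × 0.01979 = $6,550.5636188
Drummond County: $331,003.72 × 0.00937 = $3,101.5048564
City of Dunlea: $331,003.72 × 0.01144 = $3,786.6825568
Total = $13,438.751032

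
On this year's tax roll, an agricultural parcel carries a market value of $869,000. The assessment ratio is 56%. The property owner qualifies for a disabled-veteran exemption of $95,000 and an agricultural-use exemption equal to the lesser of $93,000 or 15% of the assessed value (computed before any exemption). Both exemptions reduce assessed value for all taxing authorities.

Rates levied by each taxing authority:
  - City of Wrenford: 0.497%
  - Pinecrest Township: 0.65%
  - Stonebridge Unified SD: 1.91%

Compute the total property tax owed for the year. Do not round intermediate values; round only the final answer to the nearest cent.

$9,740.95

Assessed value = $869,000 × 0.56 = $486,640
Agricultural-use exemption = min($93,000, 15% × $486,640) = min($93,000, $72,996) = $72,996 (percentage binds)
Taxable value = $486,640 − $95,000 − $72,996 = $318,644
City of Wrenford: $318,644 × 0.00497 = $1,583.66068
Pinecrest Township: $318,644 × 0.0065 = $2,071.186
Stonebridge Unified SD: $318,644 × 0.0191 = $6,086.1004
Total = $9,740.94708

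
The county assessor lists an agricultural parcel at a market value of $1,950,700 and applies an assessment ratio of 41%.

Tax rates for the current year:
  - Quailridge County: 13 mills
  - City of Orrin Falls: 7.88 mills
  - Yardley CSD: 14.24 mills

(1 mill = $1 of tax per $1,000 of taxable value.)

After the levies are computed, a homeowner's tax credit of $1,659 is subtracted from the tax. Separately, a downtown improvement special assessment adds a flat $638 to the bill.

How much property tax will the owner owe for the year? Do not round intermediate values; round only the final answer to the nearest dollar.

$27,068

Assessed value = $1,950,700 × 0.41 = $799,787
Quailridge County: $799,787 × 0.013 = $10,397.231
City of Orrin Falls: $799,787 × 0.00788 = $6,302.32156
Yardley CSD: $799,787 × 0.01424 = $11,388.96688
Levies subtotal = $28,088.51944
After credit = $28,088.51944 − $1,659 = $26,429.51944
Total = $26,429.51944 + $638 = $27,067.51944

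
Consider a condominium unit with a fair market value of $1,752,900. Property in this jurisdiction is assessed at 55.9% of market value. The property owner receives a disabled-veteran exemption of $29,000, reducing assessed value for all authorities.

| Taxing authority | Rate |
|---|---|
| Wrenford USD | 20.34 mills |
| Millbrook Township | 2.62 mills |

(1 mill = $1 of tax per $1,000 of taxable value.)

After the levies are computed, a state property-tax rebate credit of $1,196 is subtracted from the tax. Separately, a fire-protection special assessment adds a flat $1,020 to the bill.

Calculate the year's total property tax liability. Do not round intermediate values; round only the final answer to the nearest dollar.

Assessed value = $1,752,900 × 0.559 = $979,871.1
Taxable value = $979,871.1 − $29,000 = $950,871.1
Wrenford USD: $950,871.1 × 0.02034 = $19,340.718174
Millbrook Township: $950,871.1 × 0.00262 = $2,491.282282
Levies subtotal = $21,832.000456
After credit = $21,832.000456 − $1,196 = $20,636.000456
Total = $20,636.000456 + $1,020 = $21,656.000456

$21,656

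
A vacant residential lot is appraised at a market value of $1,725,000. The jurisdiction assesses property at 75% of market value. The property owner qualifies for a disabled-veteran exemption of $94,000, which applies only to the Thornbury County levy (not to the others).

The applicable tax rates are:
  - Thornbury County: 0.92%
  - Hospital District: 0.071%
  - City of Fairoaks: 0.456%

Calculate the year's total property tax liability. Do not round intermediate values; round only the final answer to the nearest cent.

Assessed value = $1,725,000 × 0.75 = $1,293,750
Thornbury County: ($1,293,750 − $94,000) × 0.0092 = $1,199,750 × 0.0092 = $11,037.7
Hospital District: $1,293,750 × 0.00071 = $918.5625
City of Fairoaks: $1,293,750 × 0.00456 = $5,899.5
Total = $17,855.7625

$17,855.76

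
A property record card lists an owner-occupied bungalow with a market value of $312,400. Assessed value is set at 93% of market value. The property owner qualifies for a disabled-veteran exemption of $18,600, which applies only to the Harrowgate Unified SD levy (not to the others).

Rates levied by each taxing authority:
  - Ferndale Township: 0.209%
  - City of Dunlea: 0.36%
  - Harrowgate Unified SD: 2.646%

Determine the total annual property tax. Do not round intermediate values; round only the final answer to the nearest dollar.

$8,848

Assessed value = $312,400 × 0.93 = $290,532
Ferndale Township: $290,532 × 0.00209 = $607.21188
City of Dunlea: $290,532 × 0.0036 = $1,045.9152
Harrowgate Unified SD: ($290,532 − $18,600) × 0.02646 = $271,932 × 0.02646 = $7,195.32072
Total = $8,848.4478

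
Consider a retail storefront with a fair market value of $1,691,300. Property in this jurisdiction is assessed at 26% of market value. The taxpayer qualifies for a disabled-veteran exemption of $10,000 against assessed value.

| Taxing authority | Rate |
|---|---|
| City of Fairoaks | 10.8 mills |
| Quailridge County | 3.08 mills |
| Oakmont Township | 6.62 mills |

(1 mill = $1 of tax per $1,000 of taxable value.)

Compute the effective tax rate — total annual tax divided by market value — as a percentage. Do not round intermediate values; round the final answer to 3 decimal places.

Assessed value = $1,691,300 × 0.26 = $439,738
Taxable value = $439,738 − $10,000 = $429,738
City of Fairoaks: $429,738 × 0.0108 = $4,641.1704
Quailridge County: $429,738 × 0.00308 = $1,323.59304
Oakmont Township: $429,738 × 0.00662 = $2,844.86556
Total tax = $8,809.629
Effective rate = $8,809.629 ÷ $1,691,300 = 0.521% of market value

0.521%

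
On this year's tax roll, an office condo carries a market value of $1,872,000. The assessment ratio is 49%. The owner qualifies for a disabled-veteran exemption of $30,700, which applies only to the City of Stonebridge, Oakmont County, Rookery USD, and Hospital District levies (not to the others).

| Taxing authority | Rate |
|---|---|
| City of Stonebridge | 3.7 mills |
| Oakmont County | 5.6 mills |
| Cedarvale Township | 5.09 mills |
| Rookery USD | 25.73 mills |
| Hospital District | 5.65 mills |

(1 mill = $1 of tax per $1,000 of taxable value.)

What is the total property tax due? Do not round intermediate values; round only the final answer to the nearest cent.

Assessed value = $1,872,000 × 0.49 = $917,280
City of Stonebridge: ($917,280 − $30,700) × 0.0037 = $886,580 × 0.0037 = $3,280.346
Oakmont County: ($917,280 − $30,700) × 0.0056 = $886,580 × 0.0056 = $4,964.848
Cedarvale Township: $917,280 × 0.00509 = $4,668.9552
Rookery USD: ($917,280 − $30,700) × 0.02573 = $886,580 × 0.02573 = $22,811.7034
Hospital District: ($917,280 − $30,700) × 0.00565 = $886,580 × 0.00565 = $5,009.177
Total = $40,735.0296

$40,735.03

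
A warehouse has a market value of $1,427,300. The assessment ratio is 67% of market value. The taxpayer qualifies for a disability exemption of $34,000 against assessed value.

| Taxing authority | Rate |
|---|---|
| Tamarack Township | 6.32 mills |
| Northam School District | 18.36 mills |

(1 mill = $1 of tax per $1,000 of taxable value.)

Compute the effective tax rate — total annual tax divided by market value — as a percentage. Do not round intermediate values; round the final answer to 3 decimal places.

Assessed value = $1,427,300 × 0.67 = $956,291
Taxable value = $956,291 − $34,000 = $922,291
Tamarack Township: $922,291 × 0.00632 = $5,828.87912
Northam School District: $922,291 × 0.01836 = $16,933.26276
Total tax = $22,762.14188
Effective rate = $22,762.14188 ÷ $1,427,300 = 1.595% of market value

1.595%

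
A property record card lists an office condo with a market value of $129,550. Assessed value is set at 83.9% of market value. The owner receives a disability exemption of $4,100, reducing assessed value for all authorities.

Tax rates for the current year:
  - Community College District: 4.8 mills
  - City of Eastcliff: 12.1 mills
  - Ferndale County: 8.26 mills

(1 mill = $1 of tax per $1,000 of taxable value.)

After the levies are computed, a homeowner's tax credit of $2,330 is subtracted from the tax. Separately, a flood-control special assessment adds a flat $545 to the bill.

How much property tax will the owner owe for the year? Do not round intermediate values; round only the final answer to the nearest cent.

$846.55

Assessed value = $129,550 × 0.839 = $108,692.45
Taxable value = $108,692.45 − $4,100 = $104,592.45
Community College District: $104,592.45 × 0.0048 = $502.04376
City of Eastcliff: $104,592.45 × 0.0121 = $1,265.568645
Ferndale County: $104,592.45 × 0.00826 = $863.933637
Levies subtotal = $2,631.546042
After credit = $2,631.546042 − $2,330 = $301.546042
Total = $301.546042 + $545 = $846.546042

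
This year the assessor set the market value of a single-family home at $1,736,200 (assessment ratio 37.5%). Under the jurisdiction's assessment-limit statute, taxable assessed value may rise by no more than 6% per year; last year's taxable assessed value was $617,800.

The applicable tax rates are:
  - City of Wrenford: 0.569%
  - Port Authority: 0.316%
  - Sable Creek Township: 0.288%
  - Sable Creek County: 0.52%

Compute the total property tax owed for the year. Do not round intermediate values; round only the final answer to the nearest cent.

$11,022.70

Uncapped assessed value = $1,736,200 × 0.375 = $651,075
Cap limit = $617,800 × 1.06 = $654,868
Taxable assessed value = min($651,075, $654,868) = $651,075 (cap does not bind)
City of Wrenford: $651,075 × 0.00569 = $3,704.61675
Port Authority: $651,075 × 0.00316 = $2,057.397
Sable Creek Township: $651,075 × 0.00288 = $1,875.096
Sable Creek County: $651,075 × 0.0052 = $3,385.59
Total = $11,022.69975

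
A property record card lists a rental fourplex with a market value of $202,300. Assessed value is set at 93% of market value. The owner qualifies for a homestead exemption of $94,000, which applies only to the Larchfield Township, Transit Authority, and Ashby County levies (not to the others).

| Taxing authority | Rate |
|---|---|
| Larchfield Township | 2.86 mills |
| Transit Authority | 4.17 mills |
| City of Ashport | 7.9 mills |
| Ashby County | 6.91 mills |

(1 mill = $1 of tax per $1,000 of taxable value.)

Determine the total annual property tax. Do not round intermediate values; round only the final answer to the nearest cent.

Assessed value = $202,300 × 0.93 = $188,139
Larchfield Township: ($188,139 − $94,000) × 0.00286 = $94,139 × 0.00286 = $269.23754
Transit Authority: ($188,139 − $94,000) × 0.00417 = $94,139 × 0.00417 = $392.55963
City of Ashport: $188,139 × 0.0079 = $1,486.2981
Ashby County: ($188,139 − $94,000) × 0.00691 = $94,139 × 0.00691 = $650.50049
Total = $2,798.59576

$2,798.60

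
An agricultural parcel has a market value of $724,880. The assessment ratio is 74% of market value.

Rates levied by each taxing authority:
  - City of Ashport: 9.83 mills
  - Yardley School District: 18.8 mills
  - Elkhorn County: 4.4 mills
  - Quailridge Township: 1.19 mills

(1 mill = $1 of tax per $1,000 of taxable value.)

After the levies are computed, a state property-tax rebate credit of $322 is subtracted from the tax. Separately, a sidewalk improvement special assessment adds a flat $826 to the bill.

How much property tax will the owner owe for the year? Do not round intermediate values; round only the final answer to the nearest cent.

Assessed value = $724,880 × 0.74 = $536,411.2
City of Ashport: $536,411.2 × 0.00983 = $5,272.922096
Yardley School District: $536,411.2 × 0.0188 = $10,084.53056
Elkhorn County: $536,411.2 × 0.0044 = $2,360.20928
Quailridge Township: $536,411.2 × 0.00119 = $638.329328
Levies subtotal = $18,355.991264
After credit = $18,355.991264 − $322 = $18,033.991264
Total = $18,033.991264 + $826 = $18,859.991264

$18,859.99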